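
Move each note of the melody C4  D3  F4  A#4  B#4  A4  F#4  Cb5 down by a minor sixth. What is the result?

C4 to E3
D3 to F#2
F4 to A3
A#4 to C##4
B#4 to D##4
A4 to C#4
F#4 to A#3
Cb5 to Eb4

E3 F#2 A3 C##4 D##4 C#4 A#3 Eb4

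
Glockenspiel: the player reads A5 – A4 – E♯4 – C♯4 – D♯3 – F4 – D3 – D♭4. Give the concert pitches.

A7 A6 E#6 C#6 D#5 F6 D5 Db6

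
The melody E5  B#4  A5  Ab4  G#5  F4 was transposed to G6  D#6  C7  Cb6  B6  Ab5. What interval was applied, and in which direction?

Take the first pair: E5 → G6. E to G spans 10 letter names, so the interval is some kind of tenth.
E5 to G6 is 15 semitones, which makes it a minor tenth; the second version is higher, so the direction is up.
Checking another pair — F4 → Ab5 — gives the same interval.

up a minor tenth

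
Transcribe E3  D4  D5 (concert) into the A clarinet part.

G3 F4 F5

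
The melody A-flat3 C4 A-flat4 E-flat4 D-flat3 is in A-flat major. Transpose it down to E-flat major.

Eb3 G3 Eb4 Bb3 Ab2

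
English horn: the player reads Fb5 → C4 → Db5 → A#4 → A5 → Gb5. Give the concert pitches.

Bbb4 F3 Gb4 D#4 D5 Cb5

The English horn sounds a perfect fifth below written, so transpose each written note down a perfect fifth.
Fb5 becomes Bbb4
C4 becomes F3
Db5 becomes Gb4
A#4 becomes D#4
A5 becomes D5
Gb5 becomes Cb5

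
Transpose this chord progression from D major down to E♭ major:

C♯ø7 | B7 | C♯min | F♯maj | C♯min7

D major down to E♭ major is a major seventh; each chord root moves by that interval while the quality stays the same.
C♯ø7: root C♯ down a major seventh → D, giving Dø7.
B7: root B down a major seventh → C, giving C7.
C♯min: root C♯ down a major seventh → D, giving Dmin.
F♯maj: root F♯ down a major seventh → G, giving Gmaj.
C♯min7: root C♯ down a major seventh → D, giving Dmin7.

Dø7 C7 Dmin Gmaj Dmin7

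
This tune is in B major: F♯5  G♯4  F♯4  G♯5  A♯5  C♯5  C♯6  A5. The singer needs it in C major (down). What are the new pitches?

G4 A3 G3 A4 B4 D4 D5 Bb4

From B down to C is a major seventh; apply that to each pitch.
F#5 -> G4
G#4 -> A3
F#4 -> G3
G#5 -> A4
A#5 -> B4
C#5 -> D4
C#6 -> D5
A5 -> Bb4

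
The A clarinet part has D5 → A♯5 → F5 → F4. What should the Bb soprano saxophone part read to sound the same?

C#5 G##5 E5 E4

First find concert pitch: the A clarinet sounds a minor third below written, so D5 A♯5 F5 F4 sounds B4 F##5 D5 D4.
Then write for Bb soprano saxophone: it sounds a major second below written, so the part must be a major second above concert.
B4 → C#5
F##5 → G##5
D5 → E5
D4 → E4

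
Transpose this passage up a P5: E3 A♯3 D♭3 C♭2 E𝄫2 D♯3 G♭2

E3: a fifth up reaches B, and 7 semitones makes it B3.
A#3 up a perfect fifth is E#4.
Db3 up a perfect fifth is Ab3.
A perfect fifth up from Cb2 gives Gb2.
Ebb2: a fifth up reaches B, and 7 semitones makes it Bbb2.
D#3 up a perfect fifth is A#3.
Gb2 up a perfect fifth is Db3.

B3 E#4 Ab3 Gb2 Bbb2 A#3 Db3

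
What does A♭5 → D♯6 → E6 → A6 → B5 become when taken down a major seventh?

Bbb4 E5 F5 Bb5 C5

A major seventh down from Ab5 gives Bbb4.
D#6 down a major seventh is E5.
E6 down a major seventh is F5.
A major seventh down from A6 gives Bb5.
B5 down a major seventh is C5.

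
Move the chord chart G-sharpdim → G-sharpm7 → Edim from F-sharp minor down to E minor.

F#dim F#m7 Ddim

F-sharp minor down to E minor is a major second; each chord root moves by that interval while the quality stays the same.
G-sharpdim: root G-sharp down a major second → F#, giving F#dim.
G-sharpm7: root G-sharp down a major second → F#, giving F#m7.
Edim: root E down a major second → D, giving Ddim.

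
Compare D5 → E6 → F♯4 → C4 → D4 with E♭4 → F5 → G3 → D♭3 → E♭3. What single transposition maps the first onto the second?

down a major seventh

From D5 to Eb4 is 7 letter names — a seventh of some quality.
Eb4 to D5 is 11 semitones, which makes it a major seventh; the second version is lower, so the direction is down.
Checking another pair — D4 → Eb3 — gives the same interval.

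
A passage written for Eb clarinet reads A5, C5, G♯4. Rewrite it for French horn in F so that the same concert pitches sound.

First find concert pitch: the Eb clarinet sounds a minor third above written, so A5 C5 G♯4 sounds C6 Eb5 B4.
Then write for French horn in F: it sounds a perfect fifth below written, so the part must be a perfect fifth above concert.
C6 → G6
Eb5 → Bb5
B4 → F#5

G6 Bb5 F#5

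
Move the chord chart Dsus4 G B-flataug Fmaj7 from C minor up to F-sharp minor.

C minor up to F-sharp minor is an augmented fourth; each chord root moves by that interval while the quality stays the same.
Dsus4: root D up an augmented fourth → G#, giving G#sus4.
G: root G up an augmented fourth → C#, giving C#.
B-flataug: root B-flat up an augmented fourth → E, giving Eaug.
Fmaj7: root F up an augmented fourth → B, giving Bmaj7.

G#sus4 C# Eaug Bmaj7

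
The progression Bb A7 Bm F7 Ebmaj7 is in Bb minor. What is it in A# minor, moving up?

A# G##7 A##m E#7 D#maj7

Bb minor up to A# minor is an augmented seventh; each chord root moves by that interval while the quality stays the same.
Bb: root Bb up an augmented seventh → A#, giving A#.
A7: root A up an augmented seventh → G##, giving G##7.
Bm: root B up an augmented seventh → A##, giving A##m.
F7: root F up an augmented seventh → E#, giving E#7.
Ebmaj7: root Eb up an augmented seventh → D#, giving D#maj7.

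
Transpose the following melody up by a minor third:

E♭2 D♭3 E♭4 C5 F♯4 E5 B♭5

Gb2 Fb3 Gb4 Eb5 A4 G5 Db6

Eb2 -> Gb2
Db3 -> Fb3
Eb4 -> Gb4
C5 -> Eb5
F#4 -> A4
E5 -> G5
Bb5 -> Db6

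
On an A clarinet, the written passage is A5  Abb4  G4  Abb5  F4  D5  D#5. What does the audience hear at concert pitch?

Written C4 on the A clarinet sounds as A3, a minor third lower; apply that shift to every note.
A5 to F#5
Abb4 to Fb4
G4 to E4
Abb5 to Fb5
F4 to D4
D5 to B4
D#5 to B#4

F#5 Fb4 E4 Fb5 D4 B4 B#4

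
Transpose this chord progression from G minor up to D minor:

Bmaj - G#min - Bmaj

F#maj D#min F#maj

G minor up to D minor is a perfect fifth; each chord root moves by that interval while the quality stays the same.
Bmaj: root B up a perfect fifth → F#, giving F#maj.
G#min: root G# up a perfect fifth → D#, giving D#min.
Bmaj: root B up a perfect fifth → F#, giving F#maj.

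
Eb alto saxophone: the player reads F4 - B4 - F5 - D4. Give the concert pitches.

The Eb alto saxophone sounds a major sixth below written, so transpose each written note down a major sixth.
F4 becomes Ab3
B4 becomes D4
F5 becomes Ab4
D4 becomes F3

Ab3 D4 Ab4 F3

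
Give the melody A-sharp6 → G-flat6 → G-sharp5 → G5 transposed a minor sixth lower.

C##6 Bb5 B#4 B4

A#6 gives C##6
Gb6 gives Bb5
G#5 gives B#4
G5 gives B4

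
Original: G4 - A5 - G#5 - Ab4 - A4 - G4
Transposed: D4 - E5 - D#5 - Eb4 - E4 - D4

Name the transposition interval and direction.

From G4 to D4 is 4 letter names — a fourth of some quality.
D4 to G4 is 5 semitones, which makes it a perfect fourth; the second version is lower, so the direction is down.
Checking another pair — G4 → D4 — gives the same interval.

down a perfect fourth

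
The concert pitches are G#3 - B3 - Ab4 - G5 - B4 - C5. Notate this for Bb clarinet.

The Bb clarinet sounds a major second below written, so the written part must be a major second above concert — transpose each note up.
G#3 to A#3
B3 to C#4
Ab4 to Bb4
G5 to A5
B4 to C#5
C5 to D5

A#3 C#4 Bb4 A5 C#5 D5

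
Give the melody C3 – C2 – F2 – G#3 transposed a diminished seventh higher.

Bbb3 Bbb2 Ebb3 F4

C3 → Bbb3
C2 → Bbb2
F2 → Ebb3
G#3 → F4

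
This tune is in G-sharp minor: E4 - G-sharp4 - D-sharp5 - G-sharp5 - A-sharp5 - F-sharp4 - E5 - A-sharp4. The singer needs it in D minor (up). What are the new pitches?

Bb4 D5 A5 D6 E6 C5 Bb5 E5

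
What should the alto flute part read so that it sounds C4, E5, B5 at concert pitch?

Written C4 sounds as G3 on the alto flute, so concert pitches are written a perfect fourth up.
C4 gives F4
E5 gives A5
B5 gives E6

F4 A5 E6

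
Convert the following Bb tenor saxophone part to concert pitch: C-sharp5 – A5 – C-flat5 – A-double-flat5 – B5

B3 G4 Bbb3 Gbb4 A4

The Bb tenor saxophone sounds a major ninth below written, so transpose each written note down a major ninth.
C#5 -> B3
A5 -> G4
Cb5 -> Bbb3
Abb5 -> Gbb4
B5 -> A4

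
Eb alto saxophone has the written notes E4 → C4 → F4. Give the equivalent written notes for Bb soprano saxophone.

A3 F3 Bb3

First find concert pitch: the Eb alto saxophone sounds a major sixth below written, so E4 C4 F4 sounds G3 Eb3 Ab3.
Then write for Bb soprano saxophone: it sounds a major second below written, so the part must be a major second above concert.
G3 → A3
Eb3 → F3
Ab3 → Bb3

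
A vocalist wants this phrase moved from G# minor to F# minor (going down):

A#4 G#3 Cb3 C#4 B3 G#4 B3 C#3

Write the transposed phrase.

G#4 F#3 Bbb2 B3 A3 F#4 A3 B2

From G# down to F# is a major second; apply that to each pitch.
A#4 to G#4
G#3 to F#3
Cb3 to Bbb2
C#4 to B3
B3 to A3
G#4 to F#4
B3 to A3
C#3 to B2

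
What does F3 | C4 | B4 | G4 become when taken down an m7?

G2 D3 C#4 A3

F3 down a minor seventh is G2.
C4 down a minor seventh is D3.
B4 down a minor seventh is C#4.
G4 down a minor seventh is A3.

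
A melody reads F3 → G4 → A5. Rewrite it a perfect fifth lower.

F3: a fifth down reaches B, and 7 semitones makes it Bb2.
A perfect fifth down from G4 gives C4.
A perfect fifth down from A5 gives D5.

Bb2 C4 D5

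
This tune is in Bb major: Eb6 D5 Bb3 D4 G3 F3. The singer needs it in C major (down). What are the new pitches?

From Bb down to C is a minor seventh; apply that to each pitch.
Eb6 becomes F5
D5 becomes E4
Bb3 becomes C3
D4 becomes E3
G3 becomes A2
F3 becomes G2

F5 E4 C3 E3 A2 G2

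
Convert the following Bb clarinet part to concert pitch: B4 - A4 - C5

A4 G4 Bb4

The Bb clarinet sounds a major second below written, so transpose each written note down a major second.
B4 to A4
A4 to G4
C5 to Bb4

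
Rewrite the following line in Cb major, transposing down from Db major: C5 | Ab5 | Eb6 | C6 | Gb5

Bb4 Gb5 Db6 Bb5 Fb5

From Db down to Cb is a major second; apply that to each pitch.
C5 gives Bb4
Ab5 gives Gb5
Eb6 gives Db6
C6 gives Bb5
Gb5 gives Fb5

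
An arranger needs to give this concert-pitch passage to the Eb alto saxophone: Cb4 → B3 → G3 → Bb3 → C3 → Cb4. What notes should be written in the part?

The Eb alto saxophone sounds a major sixth below written, so the written part must be a major sixth above concert — transpose each note up.
Cb4 -> Ab4
B3 -> G#4
G3 -> E4
Bb3 -> G4
C3 -> A3
Cb4 -> Ab4

Ab4 G#4 E4 G4 A3 Ab4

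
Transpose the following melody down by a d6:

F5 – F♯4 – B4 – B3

A#4 A##3 D##4 D##3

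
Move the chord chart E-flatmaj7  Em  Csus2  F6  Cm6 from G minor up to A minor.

Fmaj7 F#m Dsus2 G6 Dm6

G minor up to A minor is a major second; each chord root moves by that interval while the quality stays the same.
E-flatmaj7: root E-flat up a major second → F, giving Fmaj7.
Em: root E up a major second → F#, giving F#m.
Csus2: root C up a major second → D, giving Dsus2.
F6: root F up a major second → G, giving G6.
Cm6: root C up a major second → D, giving Dm6.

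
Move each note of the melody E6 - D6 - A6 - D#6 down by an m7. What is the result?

F#5 E5 B5 E#5

A minor seventh down from E6 gives F#5.
D6: a seventh down reaches E, and 10 semitones makes it E5.
A6: a seventh down reaches B, and 10 semitones makes it B5.
D#6: a seventh down reaches E, and 10 semitones makes it E#5.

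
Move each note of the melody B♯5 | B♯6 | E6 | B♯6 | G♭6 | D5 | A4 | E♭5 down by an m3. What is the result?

G##5 G##6 C#6 G##6 Eb6 B4 F#4 C5

B#5: a third down reaches G, and 3 semitones makes it G##5.
B#6: a third down reaches G, and 3 semitones makes it G##6.
E6 down a minor third is C#6.
A minor third down from B#6 gives G##6.
Gb6: a third down reaches E, and 3 semitones makes it Eb6.
D5 down a minor third is B4.
A4 down a minor third is F#4.
A minor third down from Eb5 gives C5.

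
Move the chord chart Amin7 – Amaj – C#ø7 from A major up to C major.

Cmin7 Cmaj Eø7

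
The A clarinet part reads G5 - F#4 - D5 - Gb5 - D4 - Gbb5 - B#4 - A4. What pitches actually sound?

Written C4 on the A clarinet sounds as A3, a minor third lower; apply that shift to every note.
G5 → E5
F#4 → D#4
D5 → B4
Gb5 → Eb5
D4 → B3
Gbb5 → Ebb5
B#4 → G##4
A4 → F#4

E5 D#4 B4 Eb5 B3 Ebb5 G##4 F#4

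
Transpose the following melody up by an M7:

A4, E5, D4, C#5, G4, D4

A4 up a major seventh is G#5.
E5: a seventh up reaches D, and 11 semitones makes it D#6.
D4: a seventh up reaches C, and 11 semitones makes it C#5.
C#5 up a major seventh is B#5.
G4 up a major seventh is F#5.
D4: a seventh up reaches C, and 11 semitones makes it C#5.

G#5 D#6 C#5 B#5 F#5 C#5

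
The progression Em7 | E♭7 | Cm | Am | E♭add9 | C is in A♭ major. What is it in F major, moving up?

C#m7 C7 Am F#m Cadd9 A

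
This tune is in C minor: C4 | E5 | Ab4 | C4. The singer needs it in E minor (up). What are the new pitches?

E4 G#5 C5 E4

C minor to E minor up is a major third, so every note moves up by that interval.
C4 → E4
E5 → G#5
Ab4 → C5
C4 → E4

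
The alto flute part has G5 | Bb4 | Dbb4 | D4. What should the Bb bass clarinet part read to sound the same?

E6 G5 Bbb4 B4

First find concert pitch: the alto flute sounds a perfect fourth below written, so G5 Bb4 Dbb4 D4 sounds D5 F4 Abb3 A3.
Then write for Bb bass clarinet: it sounds a major ninth below written, so the part must be a major ninth above concert.
D5 → E6
F4 → G5
Abb3 → Bbb4
A3 → B4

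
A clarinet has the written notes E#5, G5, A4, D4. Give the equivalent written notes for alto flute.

F##5 A5 B4 E4

First find concert pitch: the A clarinet sounds a minor third below written, so E#5 G5 A4 D4 sounds C##5 E5 F#4 B3.
Then write for alto flute: it sounds a perfect fourth below written, so the part must be a perfect fourth above concert.
C##5 → F##5
E5 → A5
F#4 → B4
B3 → E4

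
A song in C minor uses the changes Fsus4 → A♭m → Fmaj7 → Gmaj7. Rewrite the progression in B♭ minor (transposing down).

Ebsus4 Gbm Ebmaj7 Fmaj7

C minor down to B♭ minor is a major second; each chord root moves by that interval while the quality stays the same.
Fsus4: root F down a major second → Eb, giving Ebsus4.
A♭m: root A♭ down a major second → Gb, giving Gbm.
Fmaj7: root F down a major second → Eb, giving Ebmaj7.
Gmaj7: root G down a major second → F, giving Fmaj7.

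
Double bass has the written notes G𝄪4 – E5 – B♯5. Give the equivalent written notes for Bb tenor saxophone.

A##4 F#5 C##6

First find concert pitch: the double bass sounds a perfect octave below written, so G𝄪4 E5 B♯5 sounds G##3 E4 B#4.
Then write for Bb tenor saxophone: it sounds a major ninth below written, so the part must be a major ninth above concert.
G##3 → A##4
E4 → F#5
B#4 → C##6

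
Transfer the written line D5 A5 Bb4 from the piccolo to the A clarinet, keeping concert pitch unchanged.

F6 C7 Db6

First find concert pitch: the piccolo sounds a perfect octave above written, so D5 A5 Bb4 sounds D6 A6 Bb5.
Then write for A clarinet: it sounds a minor third below written, so the part must be a minor third above concert.
D6 → F6
A6 → C7
Bb5 → Db6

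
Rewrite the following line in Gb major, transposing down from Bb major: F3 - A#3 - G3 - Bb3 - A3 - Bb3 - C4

Db3 F#3 Eb3 Gb3 F3 Gb3 Ab3

From Bb down to Gb is a major third; apply that to each pitch.
F3 becomes Db3
A#3 becomes F#3
G3 becomes Eb3
Bb3 becomes Gb3
A3 becomes F3
Bb3 becomes Gb3
C4 becomes Ab3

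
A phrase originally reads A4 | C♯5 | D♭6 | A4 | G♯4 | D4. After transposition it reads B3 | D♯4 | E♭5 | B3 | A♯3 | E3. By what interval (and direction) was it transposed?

down a minor seventh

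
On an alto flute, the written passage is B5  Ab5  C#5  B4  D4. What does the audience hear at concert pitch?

F#5 Eb5 G#4 F#4 A3

The alto flute sounds a perfect fourth below written, so transpose each written note down a perfect fourth.
B5 to F#5
Ab5 to Eb5
C#5 to G#4
B4 to F#4
D4 to A3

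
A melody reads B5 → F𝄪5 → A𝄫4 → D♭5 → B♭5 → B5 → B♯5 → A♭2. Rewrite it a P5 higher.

F#6 C##6 Ebb5 Ab5 F6 F#6 F##6 Eb3

B5 -> F#6
F##5 -> C##6
Abb4 -> Ebb5
Db5 -> Ab5
Bb5 -> F6
B5 -> F#6
B#5 -> F##6
Ab2 -> Eb3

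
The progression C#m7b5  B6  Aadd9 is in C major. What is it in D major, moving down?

D#m7b5 C#6 Badd9

C major down to D major is a minor seventh; each chord root moves by that interval while the quality stays the same.
C#m7b5: root C# down a minor seventh → D#, giving D#m7b5.
B6: root B down a minor seventh → C#, giving C#6.
Aadd9: root A down a minor seventh → B, giving Badd9.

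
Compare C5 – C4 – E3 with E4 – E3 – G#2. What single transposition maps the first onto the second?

down a minor sixth

Take the first pair: C5 → E4. C to E spans 6 letter names, so the interval is some kind of sixth.
E4 to C5 is 8 semitones, which makes it a minor sixth; the second version is lower, so the direction is down.
Checking another pair — E3 → G#2 — gives the same interval.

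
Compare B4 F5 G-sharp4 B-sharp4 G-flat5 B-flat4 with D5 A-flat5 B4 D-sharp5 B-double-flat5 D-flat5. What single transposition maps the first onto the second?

up a minor third

Take the first pair: B4 → D5. B to D spans 3 letter names, so the interval is some kind of third.
B4 to D5 is 3 semitones, which makes it a minor third; the second version is higher, so the direction is up.
Checking another pair — Bb4 → Db5 — gives the same interval.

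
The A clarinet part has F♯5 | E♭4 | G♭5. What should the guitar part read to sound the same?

D#6 C5 Eb6

First find concert pitch: the A clarinet sounds a minor third below written, so F♯5 E♭4 G♭5 sounds D#5 C4 Eb5.
Then write for guitar: it sounds a perfect octave below written, so the part must be a perfect octave above concert.
D#5 → D#6
C4 → C5
Eb5 → Eb6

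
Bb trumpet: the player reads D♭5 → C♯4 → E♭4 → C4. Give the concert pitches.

Cb5 B3 Db4 Bb3

The Bb trumpet sounds a major second below written, so transpose each written note down a major second.
Db5 -> Cb5
C#4 -> B3
Eb4 -> Db4
C4 -> Bb3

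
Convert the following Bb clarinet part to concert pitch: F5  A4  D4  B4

Eb5 G4 C4 A4

Written C4 on the Bb clarinet sounds as Bb3, a major second lower; apply that shift to every note.
F5 gives Eb5
A4 gives G4
D4 gives C4
B4 gives A4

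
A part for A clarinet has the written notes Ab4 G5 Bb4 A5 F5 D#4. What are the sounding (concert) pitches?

F4 E5 G4 F#5 D5 B#3

The A clarinet sounds a minor third below written, so transpose each written note down a minor third.
Ab4 gives F4
G5 gives E5
Bb4 gives G4
A5 gives F#5
F5 gives D5
D#4 gives B#3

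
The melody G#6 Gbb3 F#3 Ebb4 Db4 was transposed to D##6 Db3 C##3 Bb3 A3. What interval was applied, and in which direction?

From G#6 to D##6 is 4 letter names — a fourth of some quality.
D##6 to G#6 is 4 semitones, which makes it a diminished fourth; the second version is lower, so the direction is down.
Checking another pair — Db4 → A3 — gives the same interval.

down a diminished fourth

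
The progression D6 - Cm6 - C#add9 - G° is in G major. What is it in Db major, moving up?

G major up to Db major is a diminished fifth; each chord root moves by that interval while the quality stays the same.
D6: root D up a diminished fifth → Ab, giving Ab6.
Cm6: root C up a diminished fifth → Gb, giving Gbm6.
C#add9: root C# up a diminished fifth → G, giving Gadd9.
G°: root G up a diminished fifth → Db, giving Db°.

Ab6 Gbm6 Gadd9 Db°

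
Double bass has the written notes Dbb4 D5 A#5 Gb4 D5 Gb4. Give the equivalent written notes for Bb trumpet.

Ebb3 E4 B#4 Ab3 E4 Ab3

First find concert pitch: the double bass sounds a perfect octave below written, so Dbb4 D5 A#5 Gb4 D5 Gb4 sounds Dbb3 D4 A#4 Gb3 D4 Gb3.
Then write for Bb trumpet: it sounds a major second below written, so the part must be a major second above concert.
Dbb3 → Ebb3
D4 → E4
A#4 → B#4
Gb3 → Ab3
D4 → E4
Gb3 → Ab3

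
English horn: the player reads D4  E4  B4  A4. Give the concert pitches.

The English horn sounds a perfect fifth below written, so transpose each written note down a perfect fifth.
D4 → G3
E4 → A3
B4 → E4
A4 → D4

G3 A3 E4 D4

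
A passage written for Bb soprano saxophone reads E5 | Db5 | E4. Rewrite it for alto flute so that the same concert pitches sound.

First find concert pitch: the Bb soprano saxophone sounds a major second below written, so E5 Db5 E4 sounds D5 Cb5 D4.
Then write for alto flute: it sounds a perfect fourth below written, so the part must be a perfect fourth above concert.
D5 → G5
Cb5 → Fb5
D4 → G4

G5 Fb5 G4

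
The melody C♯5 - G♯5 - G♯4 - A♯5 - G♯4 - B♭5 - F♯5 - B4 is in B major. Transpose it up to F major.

G5 D6 D5 E6 D5 Fb6 C6 F5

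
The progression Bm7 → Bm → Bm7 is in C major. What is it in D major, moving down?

C#m7 C#m C#m7

C major down to D major is a minor seventh; each chord root moves by that interval while the quality stays the same.
Bm7: root B down a minor seventh → C#, giving C#m7.
Bm: root B down a minor seventh → C#, giving C#m.
Bm7: root B down a minor seventh → C#, giving C#m7.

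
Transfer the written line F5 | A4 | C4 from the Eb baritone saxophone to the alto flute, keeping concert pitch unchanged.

First find concert pitch: the Eb baritone saxophone sounds a major thirteenth below written, so F5 A4 C4 sounds Ab3 C3 Eb2.
Then write for alto flute: it sounds a perfect fourth below written, so the part must be a perfect fourth above concert.
Ab3 → Db4
C3 → F3
Eb2 → Ab2

Db4 F3 Ab2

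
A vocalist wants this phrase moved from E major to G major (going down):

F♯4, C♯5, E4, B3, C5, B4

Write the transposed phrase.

E major to G major down is a major sixth, so every note moves down by that interval.
F#4 → A3
C#5 → E4
E4 → G3
B3 → D3
C5 → Eb4
B4 → D4

A3 E4 G3 D3 Eb4 D4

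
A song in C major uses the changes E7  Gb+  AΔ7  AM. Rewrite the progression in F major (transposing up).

A7 Cb+ DΔ7 DM

C major up to F major is a perfect fourth; each chord root moves by that interval while the quality stays the same.
E7: root E up a perfect fourth → A, giving A7.
Gb+: root Gb up a perfect fourth → Cb, giving Cb+.
AΔ7: root A up a perfect fourth → D, giving DΔ7.
AM: root A up a perfect fourth → D, giving DM.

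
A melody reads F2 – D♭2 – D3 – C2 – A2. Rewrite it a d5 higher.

Cb3 Abb2 Ab3 Gb2 Eb3

F2 -> Cb3
Db2 -> Abb2
D3 -> Ab3
C2 -> Gb2
A2 -> Eb3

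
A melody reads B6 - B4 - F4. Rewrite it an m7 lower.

C#6 C#4 G3

B6 to C#6
B4 to C#4
F4 to G3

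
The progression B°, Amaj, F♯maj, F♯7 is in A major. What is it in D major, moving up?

E° Dmaj Bmaj B7

A major up to D major is a perfect fourth; each chord root moves by that interval while the quality stays the same.
B°: root B up a perfect fourth → E, giving E°.
Amaj: root A up a perfect fourth → D, giving Dmaj.
F♯maj: root F♯ up a perfect fourth → B, giving Bmaj.
F♯7: root F♯ up a perfect fourth → B, giving B7.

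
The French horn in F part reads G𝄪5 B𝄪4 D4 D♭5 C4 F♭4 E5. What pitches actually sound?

C##5 E##4 G3 Gb4 F3 Bbb3 A4

The French horn in F sounds a perfect fifth below written, so transpose each written note down a perfect fifth.
G##5 becomes C##5
B##4 becomes E##4
D4 becomes G3
Db5 becomes Gb4
C4 becomes F3
Fb4 becomes Bbb3
E5 becomes A4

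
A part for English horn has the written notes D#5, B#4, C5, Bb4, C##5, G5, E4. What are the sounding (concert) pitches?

G#4 E#4 F4 Eb4 F##4 C5 A3

Written C4 on the English horn sounds as F3, a perfect fifth lower; apply that shift to every note.
D#5 becomes G#4
B#4 becomes E#4
C5 becomes F4
Bb4 becomes Eb4
C##5 becomes F##4
G5 becomes C5
E4 becomes A3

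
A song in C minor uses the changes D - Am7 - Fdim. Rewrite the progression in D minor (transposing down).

E Bm7 Gdim

C minor down to D minor is a minor seventh; each chord root moves by that interval while the quality stays the same.
D: root D down a minor seventh → E, giving E.
Am7: root A down a minor seventh → B, giving Bm7.
Fdim: root F down a minor seventh → G, giving Gdim.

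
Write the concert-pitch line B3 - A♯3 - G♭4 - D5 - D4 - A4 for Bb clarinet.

C#4 B#3 Ab4 E5 E4 B4

Written C4 sounds as Bb3 on the Bb clarinet, so concert pitches are written a major second up.
B3 gives C#4
A#3 gives B#3
Gb4 gives Ab4
D5 gives E5
D4 gives E4
A4 gives B4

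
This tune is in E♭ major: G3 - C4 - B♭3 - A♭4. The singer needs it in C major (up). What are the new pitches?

From E♭ up to C is a major sixth; apply that to each pitch.
G3 to E4
C4 to A4
Bb3 to G4
Ab4 to F5

E4 A4 G4 F5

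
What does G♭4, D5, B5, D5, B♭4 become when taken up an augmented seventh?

F#5 C##6 A##6 C##6 A#5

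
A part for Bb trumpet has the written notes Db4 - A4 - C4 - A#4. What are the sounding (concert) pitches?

Cb4 G4 Bb3 G#4

The Bb trumpet sounds a major second below written, so transpose each written note down a major second.
Db4 to Cb4
A4 to G4
C4 to Bb3
A#4 to G#4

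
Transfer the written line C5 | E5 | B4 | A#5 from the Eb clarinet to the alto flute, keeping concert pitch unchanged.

Ab5 C6 G5 F#6

First find concert pitch: the Eb clarinet sounds a minor third above written, so C5 E5 B4 A#5 sounds Eb5 G5 D5 C#6.
Then write for alto flute: it sounds a perfect fourth below written, so the part must be a perfect fourth above concert.
Eb5 → Ab5
G5 → C6
D5 → G5
C#6 → F#6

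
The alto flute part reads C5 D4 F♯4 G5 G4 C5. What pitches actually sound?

The alto flute sounds a perfect fourth below written, so transpose each written note down a perfect fourth.
C5 gives G4
D4 gives A3
F#4 gives C#4
G5 gives D5
G4 gives D4
C5 gives G4

G4 A3 C#4 D5 D4 G4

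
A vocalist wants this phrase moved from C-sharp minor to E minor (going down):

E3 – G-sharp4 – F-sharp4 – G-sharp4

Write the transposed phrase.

From C-sharp down to E is a major sixth; apply that to each pitch.
E3 becomes G2
G#4 becomes B3
F#4 becomes A3
G#4 becomes B3

G2 B3 A3 B3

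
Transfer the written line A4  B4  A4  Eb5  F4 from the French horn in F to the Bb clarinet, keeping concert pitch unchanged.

First find concert pitch: the French horn in F sounds a perfect fifth below written, so A4 B4 A4 Eb5 F4 sounds D4 E4 D4 Ab4 Bb3.
Then write for Bb clarinet: it sounds a major second below written, so the part must be a major second above concert.
D4 → E4
E4 → F#4
D4 → E4
Ab4 → Bb4
Bb3 → C4

E4 F#4 E4 Bb4 C4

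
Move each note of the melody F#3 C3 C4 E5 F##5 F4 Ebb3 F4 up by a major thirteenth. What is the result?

D#5 A4 A5 C#7 D##7 D6 Cb5 D6

F#3 → D#5
C3 → A4
C4 → A5
E5 → C#7
F##5 → D##7
F4 → D6
Ebb3 → Cb5
F4 → D6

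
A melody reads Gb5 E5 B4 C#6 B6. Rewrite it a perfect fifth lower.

Cb5 A4 E4 F#5 E6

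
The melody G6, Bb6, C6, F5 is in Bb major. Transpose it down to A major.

F#6 A6 B5 E5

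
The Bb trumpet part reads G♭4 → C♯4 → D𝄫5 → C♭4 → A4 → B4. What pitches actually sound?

Written C4 on the Bb trumpet sounds as Bb3, a major second lower; apply that shift to every note.
Gb4 gives Fb4
C#4 gives B3
Dbb5 gives Cbb5
Cb4 gives Bbb3
A4 gives G4
B4 gives A4

Fb4 B3 Cbb5 Bbb3 G4 A4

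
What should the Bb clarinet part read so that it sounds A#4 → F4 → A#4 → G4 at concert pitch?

B#4 G4 B#4 A4

Written C4 sounds as Bb3 on the Bb clarinet, so concert pitches are written a major second up.
A#4 -> B#4
F4 -> G4
A#4 -> B#4
G4 -> A4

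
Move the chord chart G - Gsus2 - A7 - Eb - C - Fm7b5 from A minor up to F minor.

A minor up to F minor is a minor sixth; each chord root moves by that interval while the quality stays the same.
G: root G up a minor sixth → Eb, giving Eb.
Gsus2: root G up a minor sixth → Eb, giving Ebsus2.
A7: root A up a minor sixth → F, giving F7.
Eb: root Eb up a minor sixth → Cb, giving Cb.
C: root C up a minor sixth → Ab, giving Ab.
Fm7b5: root F up a minor sixth → Db, giving Dbm7b5.

Eb Ebsus2 F7 Cb Ab Dbm7b5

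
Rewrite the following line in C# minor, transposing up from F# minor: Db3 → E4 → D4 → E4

Ab3 B4 A4 B4

F# minor to C# minor up is a perfect fifth, so every note moves up by that interval.
Db3 becomes Ab3
E4 becomes B4
D4 becomes A4
E4 becomes B4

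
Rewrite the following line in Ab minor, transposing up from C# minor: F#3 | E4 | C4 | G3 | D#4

From C# up to Ab is a diminished sixth; apply that to each pitch.
F#3 becomes Db4
E4 becomes Cb5
C4 becomes Abb4
G3 becomes Ebb4
D#4 becomes Bb4

Db4 Cb5 Abb4 Ebb4 Bb4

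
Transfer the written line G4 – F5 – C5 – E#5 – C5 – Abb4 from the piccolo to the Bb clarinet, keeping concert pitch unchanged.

A5 G6 D6 F##6 D6 Bbb5

First find concert pitch: the piccolo sounds a perfect octave above written, so G4 F5 C5 E#5 C5 Abb4 sounds G5 F6 C6 E#6 C6 Abb5.
Then write for Bb clarinet: it sounds a major second below written, so the part must be a major second above concert.
G5 → A5
F6 → G6
C6 → D6
E#6 → F##6
C6 → D6
Abb5 → Bbb5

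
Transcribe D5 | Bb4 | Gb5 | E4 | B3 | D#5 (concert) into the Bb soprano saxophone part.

Written C4 sounds as Bb3 on the Bb soprano saxophone, so concert pitches are written a major second up.
D5 → E5
Bb4 → C5
Gb5 → Ab5
E4 → F#4
B3 → C#4
D#5 → E#5

E5 C5 Ab5 F#4 C#4 E#5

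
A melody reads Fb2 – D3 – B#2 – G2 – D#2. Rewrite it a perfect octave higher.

Fb3 D4 B#3 G3 D#3

Fb2 to Fb3
D3 to D4
B#2 to B#3
G2 to G3
D#2 to D#3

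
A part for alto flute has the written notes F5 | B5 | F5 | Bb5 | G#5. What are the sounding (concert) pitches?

Written C4 on the alto flute sounds as G3, a perfect fourth lower; apply that shift to every note.
F5 to C5
B5 to F#5
F5 to C5
Bb5 to F5
G#5 to D#5

C5 F#5 C5 F5 D#5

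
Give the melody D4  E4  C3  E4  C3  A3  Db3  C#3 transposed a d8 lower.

D#3 E#3 C#2 E#3 C#2 A#2 D2 C##2

D4 gives D#3
E4 gives E#3
C3 gives C#2
E4 gives E#3
C3 gives C#2
A3 gives A#2
Db3 gives D2
C#3 gives C##2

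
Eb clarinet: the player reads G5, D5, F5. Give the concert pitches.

Bb5 F5 Ab5

The Eb clarinet sounds a minor third above written, so transpose each written note up a minor third.
G5 → Bb5
D5 → F5
F5 → Ab5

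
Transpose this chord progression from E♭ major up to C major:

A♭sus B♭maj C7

E♭ major up to C major is a major sixth; each chord root moves by that interval while the quality stays the same.
A♭sus: root A♭ up a major sixth → F, giving Fsus.
B♭maj: root B♭ up a major sixth → G, giving Gmaj.
C7: root C up a major sixth → A, giving A7.

Fsus Gmaj A7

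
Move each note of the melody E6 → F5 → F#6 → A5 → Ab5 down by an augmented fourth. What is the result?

Bb5 Cb5 C6 Eb5 Ebb5

E6: a fourth down reaches B, and 6 semitones makes it Bb5.
F5: a fourth down reaches C, and 6 semitones makes it Cb5.
An augmented fourth down from F#6 gives C6.
An augmented fourth down from A5 gives Eb5.
An augmented fourth down from Ab5 gives Ebb5.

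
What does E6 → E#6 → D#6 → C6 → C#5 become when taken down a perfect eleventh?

B4 B#4 A#4 G4 G#3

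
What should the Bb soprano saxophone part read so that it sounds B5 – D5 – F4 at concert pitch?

C#6 E5 G4

The Bb soprano saxophone sounds a major second below written, so the written part must be a major second above concert — transpose each note up.
B5 to C#6
D5 to E5
F4 to G4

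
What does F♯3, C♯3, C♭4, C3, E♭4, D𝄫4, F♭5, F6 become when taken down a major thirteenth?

A1 E1 Ebb2 Eb1 Gb2 Fbb2 Abb3 Ab4

F#3: a thirteenth down reaches A, and 21 semitones makes it A1.
A major thirteenth down from C#3 gives E1.
A major thirteenth down from Cb4 gives Ebb2.
C3: a thirteenth down reaches E, and 21 semitones makes it Eb1.
Eb4: a thirteenth down reaches G, and 21 semitones makes it Gb2.
Dbb4: a thirteenth down reaches F, and 21 semitones makes it Fbb2.
Fb5: a thirteenth down reaches A, and 21 semitones makes it Abb3.
A major thirteenth down from F6 gives Ab4.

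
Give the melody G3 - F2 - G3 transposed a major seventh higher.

F#4 E3 F#4

G3: a seventh up reaches F, and 11 semitones makes it F#4.
F2 up a major seventh is E3.
G3: a seventh up reaches F, and 11 semitones makes it F#4.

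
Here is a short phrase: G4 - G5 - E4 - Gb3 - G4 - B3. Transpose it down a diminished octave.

G#3 G#4 E#3 G2 G#3 B#2

G4 becomes G#3
G5 becomes G#4
E4 becomes E#3
Gb3 becomes G2
G4 becomes G#3
B3 becomes B#2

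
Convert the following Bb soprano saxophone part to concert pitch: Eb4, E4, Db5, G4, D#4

Db4 D4 Cb5 F4 C#4

Written C4 on the Bb soprano saxophone sounds as Bb3, a major second lower; apply that shift to every note.
Eb4 to Db4
E4 to D4
Db5 to Cb5
G4 to F4
D#4 to C#4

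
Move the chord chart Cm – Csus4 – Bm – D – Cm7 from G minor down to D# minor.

G minor down to D# minor is a diminished fourth; each chord root moves by that interval while the quality stays the same.
Cm: root C down a diminished fourth → G#, giving G#m.
Csus4: root C down a diminished fourth → G#, giving G#sus4.
Bm: root B down a diminished fourth → F##, giving F##m.
D: root D down a diminished fourth → A#, giving A#.
Cm7: root C down a diminished fourth → G#, giving G#m7.

G#m G#sus4 F##m A# G#m7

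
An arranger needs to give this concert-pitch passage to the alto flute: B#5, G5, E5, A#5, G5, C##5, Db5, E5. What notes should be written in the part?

E#6 C6 A5 D#6 C6 F##5 Gb5 A5

The alto flute sounds a perfect fourth below written, so the written part must be a perfect fourth above concert — transpose each note up.
B#5 gives E#6
G5 gives C6
E5 gives A5
A#5 gives D#6
G5 gives C6
C##5 gives F##5
Db5 gives Gb5
E5 gives A5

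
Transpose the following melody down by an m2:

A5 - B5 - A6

A5 -> G#5
B5 -> A#5
A6 -> G#6

G#5 A#5 G#6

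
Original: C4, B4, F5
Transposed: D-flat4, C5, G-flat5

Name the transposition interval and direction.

Take the first pair: C4 → Db4. C to D spans 2 letter names, so the interval is some kind of second.
C4 to Db4 is 1 semitone, which makes it a minor second; the second version is higher, so the direction is up.
Checking another pair — F5 → Gb5 — gives the same interval.

up a minor second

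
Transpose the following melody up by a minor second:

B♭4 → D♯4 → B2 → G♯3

Cb5 E4 C3 A3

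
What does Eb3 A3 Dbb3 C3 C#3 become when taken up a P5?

Bb3 E4 Abb3 G3 G#3

Eb3 becomes Bb3
A3 becomes E4
Dbb3 becomes Abb3
C3 becomes G3
C#3 becomes G#3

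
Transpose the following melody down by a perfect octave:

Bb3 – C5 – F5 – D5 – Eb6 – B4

Bb2 C4 F4 D4 Eb5 B3

Bb3: an octave down reaches B, and 12 semitones makes it Bb2.
C5: an octave down reaches C, and 12 semitones makes it C4.
F5 down a perfect octave is F4.
D5 down a perfect octave is D4.
Eb6 down a perfect octave is Eb5.
B4: an octave down reaches B, and 12 semitones makes it B3.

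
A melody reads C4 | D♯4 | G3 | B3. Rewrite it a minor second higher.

A minor second up from C4 gives Db4.
D#4 up a minor second is E4.
G3: a second up reaches A, and 1 semitone makes it Ab3.
A minor second up from B3 gives C4.

Db4 E4 Ab3 C4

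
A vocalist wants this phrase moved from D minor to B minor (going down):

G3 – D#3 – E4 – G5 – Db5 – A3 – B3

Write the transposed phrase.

From D down to B is a minor third; apply that to each pitch.
G3 becomes E3
D#3 becomes B#2
E4 becomes C#4
G5 becomes E5
Db5 becomes Bb4
A3 becomes F#3
B3 becomes G#3

E3 B#2 C#4 E5 Bb4 F#3 G#3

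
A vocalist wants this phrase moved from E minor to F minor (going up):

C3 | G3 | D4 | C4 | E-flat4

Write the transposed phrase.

Db3 Ab3 Eb4 Db4 Fb4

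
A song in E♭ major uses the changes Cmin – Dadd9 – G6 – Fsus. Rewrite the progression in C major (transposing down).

E♭ major down to C major is a minor third; each chord root moves by that interval while the quality stays the same.
Cmin: root C down a minor third → A, giving Amin.
Dadd9: root D down a minor third → B, giving Badd9.
G6: root G down a minor third → E, giving E6.
Fsus: root F down a minor third → D, giving Dsus.

Amin Badd9 E6 Dsus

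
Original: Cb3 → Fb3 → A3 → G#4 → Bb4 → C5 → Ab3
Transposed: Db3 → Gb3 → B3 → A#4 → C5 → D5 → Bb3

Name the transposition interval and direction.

up a major second

From Cb3 to Db3 is 2 letter names — a second of some quality.
Cb3 to Db3 is 2 semitones, which makes it a major second; the second version is higher, so the direction is up.
Checking another pair — Ab3 → Bb3 — gives the same interval.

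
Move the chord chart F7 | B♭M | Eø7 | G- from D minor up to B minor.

D minor up to B minor is a major sixth; each chord root moves by that interval while the quality stays the same.
F7: root F up a major sixth → D, giving D7.
B♭M: root B♭ up a major sixth → G, giving GM.
Eø7: root E up a major sixth → C#, giving C#ø7.
G-: root G up a major sixth → E, giving E-.

D7 GM C#ø7 E-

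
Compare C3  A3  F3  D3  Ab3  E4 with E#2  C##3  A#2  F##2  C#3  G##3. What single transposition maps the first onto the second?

down a diminished sixth

Take the first pair: C3 → E#2. C to E spans 6 letter names, so the interval is some kind of sixth.
E#2 to C3 is 7 semitones, which makes it a diminished sixth; the second version is lower, so the direction is down.
Checking another pair — E4 → G##3 — gives the same interval.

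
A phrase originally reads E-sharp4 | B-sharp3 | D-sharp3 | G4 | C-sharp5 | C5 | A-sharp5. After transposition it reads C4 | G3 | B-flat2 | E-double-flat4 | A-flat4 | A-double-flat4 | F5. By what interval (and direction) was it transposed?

From E#4 to C4 is 3 letter names — a third of some quality.
C4 to E#4 is 5 semitones, which makes it an augmented third; the second version is lower, so the direction is down.
Checking another pair — A#5 → F5 — gives the same interval.

down an augmented third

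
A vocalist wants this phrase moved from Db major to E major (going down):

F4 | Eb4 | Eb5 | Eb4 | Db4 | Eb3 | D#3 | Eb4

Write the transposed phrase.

G#3 F#3 F#4 F#3 E3 F#2 E##2 F#3

Db major to E major down is a diminished seventh, so every note moves down by that interval.
F4 to G#3
Eb4 to F#3
Eb5 to F#4
Eb4 to F#3
Db4 to E3
Eb3 to F#2
D#3 to E##2
Eb4 to F#3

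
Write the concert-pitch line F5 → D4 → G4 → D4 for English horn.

The English horn sounds a perfect fifth below written, so the written part must be a perfect fifth above concert — transpose each note up.
F5 becomes C6
D4 becomes A4
G4 becomes D5
D4 becomes A4

C6 A4 D5 A4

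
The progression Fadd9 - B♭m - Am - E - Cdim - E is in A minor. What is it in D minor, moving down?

Bbadd9 Ebm Dm A Fdim A

A minor down to D minor is a perfect fifth; each chord root moves by that interval while the quality stays the same.
Fadd9: root F down a perfect fifth → Bb, giving Bbadd9.
B♭m: root B♭ down a perfect fifth → Eb, giving Ebm.
Am: root A down a perfect fifth → D, giving Dm.
E: root E down a perfect fifth → A, giving A.
Cdim: root C down a perfect fifth → F, giving Fdim.
E: root E down a perfect fifth → A, giving A.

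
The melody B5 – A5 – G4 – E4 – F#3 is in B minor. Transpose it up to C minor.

C6 Bb5 Ab4 F4 G3

From B up to C is a minor second; apply that to each pitch.
B5 gives C6
A5 gives Bb5
G4 gives Ab4
E4 gives F4
F#3 gives G3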